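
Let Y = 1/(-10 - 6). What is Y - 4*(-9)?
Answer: 575/16 ≈ 35.938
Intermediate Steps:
Y = -1/16 (Y = 1/(-16) = -1/16 ≈ -0.062500)
Y - 4*(-9) = -1/16 - 4*(-9) = -1/16 + 36 = 575/16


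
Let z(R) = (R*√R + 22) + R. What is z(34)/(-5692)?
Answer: -14/1423 - 17*√34/2846 ≈ -0.044668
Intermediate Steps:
z(R) = 22 + R + R^(3/2) (z(R) = (R^(3/2) + 22) + R = (22 + R^(3/2)) + R = 22 + R + R^(3/2))
z(34)/(-5692) = (22 + 34 + 34^(3/2))/(-5692) = (22 + 34 + 34*√34)*(-1/5692) = (56 + 34*√34)*(-1/5692) = -14/1423 - 17*√34/2846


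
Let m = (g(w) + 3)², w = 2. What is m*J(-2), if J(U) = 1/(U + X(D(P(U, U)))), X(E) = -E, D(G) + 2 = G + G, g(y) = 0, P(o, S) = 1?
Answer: -9/2 ≈ -4.5000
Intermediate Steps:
D(G) = -2 + 2*G (D(G) = -2 + (G + G) = -2 + 2*G)
J(U) = 1/U (J(U) = 1/(U - (-2 + 2*1)) = 1/(U - (-2 + 2)) = 1/(U - 1*0) = 1/(U + 0) = 1/U)
m = 9 (m = (0 + 3)² = 3² = 9)
m*J(-2) = 9/(-2) = 9*(-½) = -9/2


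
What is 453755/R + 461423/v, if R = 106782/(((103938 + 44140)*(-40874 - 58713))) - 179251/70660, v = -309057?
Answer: -73063497950800812229417169/408474176140741988571 ≈ -1.7887e+5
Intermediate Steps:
R = -1321679095250203/520998924959380 (R = 106782/((148078*(-99587))) - 179251*1/70660 = 106782/(-14746643786) - 179251/70660 = 106782*(-1/14746643786) - 179251/70660 = -53391/7373321893 - 179251/70660 = -1321679095250203/520998924959380 ≈ -2.5368)
453755/R + 461423/v = 453755/(-1321679095250203/520998924959380) + 461423/(-309057) = 453755*(-520998924959380/1321679095250203) + 461423*(-1/309057) = -236405867194943471900/1321679095250203 - 461423/309057 = -73063497950800812229417169/408474176140741988571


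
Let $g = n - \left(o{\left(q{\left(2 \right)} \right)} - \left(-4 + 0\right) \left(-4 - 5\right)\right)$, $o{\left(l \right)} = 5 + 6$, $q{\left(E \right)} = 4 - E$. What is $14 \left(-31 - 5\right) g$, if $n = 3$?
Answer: $-14112$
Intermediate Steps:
$o{\left(l \right)} = 11$
$g = 28$ ($g = 3 - \left(11 - \left(-4 + 0\right) \left(-4 - 5\right)\right) = 3 - \left(11 - \left(-4\right) \left(-9\right)\right) = 3 - \left(11 - 36\right) = 3 - -25 = 3 + 25 = 28$)
$14 \left(-31 - 5\right) g = 14 \left(-31 - 5\right) 28 = 14 \left(-36\right) 28 = \left(-504\right) 28 = -14112$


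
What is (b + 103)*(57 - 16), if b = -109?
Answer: -246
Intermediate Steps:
(b + 103)*(57 - 16) = (-109 + 103)*(57 - 16) = -6*41 = -246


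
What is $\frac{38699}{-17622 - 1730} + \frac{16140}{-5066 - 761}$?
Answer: $- \frac{537840353}{112764104} \approx -4.7696$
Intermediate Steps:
$\frac{38699}{-17622 - 1730} + \frac{16140}{-5066 - 761} = \frac{38699}{-19352} + \frac{16140}{-5827} = 38699 \left(- \frac{1}{19352}\right) + 16140 \left(- \frac{1}{5827}\right) = - \frac{38699}{19352} - \frac{16140}{5827} = - \frac{537840353}{112764104}$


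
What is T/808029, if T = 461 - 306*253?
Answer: -76957/808029 ≈ -0.095240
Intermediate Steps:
T = -76957 (T = 461 - 77418 = -76957)
T/808029 = -76957/808029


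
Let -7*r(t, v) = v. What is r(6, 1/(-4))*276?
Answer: 69/7 ≈ 9.8571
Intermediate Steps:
r(t, v) = -v/7
r(6, 1/(-4))*276 = -1/7/(-4)*276 = -1/7*(-1/4)*276 = (1/28)*276 = 69/7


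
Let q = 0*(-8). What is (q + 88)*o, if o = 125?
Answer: 11000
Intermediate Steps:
q = 0
(q + 88)*o = (0 + 88)*125 = 88*125 = 11000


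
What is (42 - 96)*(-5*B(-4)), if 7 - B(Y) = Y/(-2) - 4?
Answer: 2430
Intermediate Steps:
B(Y) = 11 + Y/2 (B(Y) = 7 - (Y/(-2) - 4) = 7 - (Y*(-1/2) - 4) = 7 - (-Y/2 - 4) = 7 - (-4 - Y/2) = 7 + (4 + Y/2) = 11 + Y/2)
(42 - 96)*(-5*B(-4)) = (42 - 96)*(-5*(11 + (1/2)*(-4))) = -(-270)*(11 - 2) = -(-270)*9 = -54*(-45) = 2430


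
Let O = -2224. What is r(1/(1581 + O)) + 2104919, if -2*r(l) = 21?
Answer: 4209817/2 ≈ 2.1049e+6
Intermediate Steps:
r(l) = -21/2 (r(l) = -½*21 = -21/2)
r(1/(1581 + O)) + 2104919 = -21/2 + 2104919 = 4209817/2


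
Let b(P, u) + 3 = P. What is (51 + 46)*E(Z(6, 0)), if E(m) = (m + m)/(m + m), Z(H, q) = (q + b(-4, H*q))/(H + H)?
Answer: 97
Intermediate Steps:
b(P, u) = -3 + P
Z(H, q) = (-7 + q)/(2*H) (Z(H, q) = (q + (-3 - 4))/(H + H) = (q - 7)/((2*H)) = (-7 + q)*(1/(2*H)) = (-7 + q)/(2*H))
E(m) = 1 (E(m) = (2*m)/((2*m)) = (2*m)*(1/(2*m)) = 1)
(51 + 46)*E(Z(6, 0)) = (51 + 46)*1 = 97*1 = 97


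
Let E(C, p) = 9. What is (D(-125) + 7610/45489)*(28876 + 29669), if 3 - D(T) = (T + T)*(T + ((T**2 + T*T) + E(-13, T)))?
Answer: 6909554580385155/15163 ≈ 4.5568e+11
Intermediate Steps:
D(T) = 3 - 2*T*(9 + T + 2*T**2) (D(T) = 3 - (T + T)*(T + ((T**2 + T*T) + 9)) = 3 - 2*T*(T + ((T**2 + T**2) + 9)) = 3 - 2*T*(T + (2*T**2 + 9)) = 3 - 2*T*(T + (9 + 2*T**2)) = 3 - 2*T*(9 + T + 2*T**2))
(D(-125) + 7610/45489)*(28876 + 29669) = ((3 - 18*(-125) - 4*(-125)**3 - 2*(-125)**2) + 7610/45489)*(28876 + 29669) = ((3 + 2250 - 4*(-1953125) - 2*15625) + 7610*(1/45489))*58545 = ((3 + 2250 + 7812500 - 31250) + 7610/45489)*58545 = (7783503 + 7610/45489)*58545 = (354063775577/45489)*58545 = 6909554580385155/15163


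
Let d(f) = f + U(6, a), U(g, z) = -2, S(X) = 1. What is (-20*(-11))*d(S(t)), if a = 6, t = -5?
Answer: -220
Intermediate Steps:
d(f) = -2 + f (d(f) = f - 2 = -2 + f)
(-20*(-11))*d(S(t)) = (-20*(-11))*(-2 + 1) = 220*(-1) = -220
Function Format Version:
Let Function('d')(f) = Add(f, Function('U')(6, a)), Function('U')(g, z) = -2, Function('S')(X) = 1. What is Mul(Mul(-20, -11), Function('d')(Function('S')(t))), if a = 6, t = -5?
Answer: -220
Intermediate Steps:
Function('d')(f) = Add(-2, f) (Function('d')(f) = Add(f, -2) = Add(-2, f))
Mul(Mul(-20, -11), Function('d')(Function('S')(t))) = Mul(Mul(-20, -11), Add(-2, 1)) = Mul(220, -1) = -220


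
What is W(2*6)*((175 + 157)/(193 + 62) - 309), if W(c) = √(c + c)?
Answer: -156926*√6/255 ≈ -1507.4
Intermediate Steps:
W(c) = √2*√c (W(c) = √(2*c) = √2*√c)
W(2*6)*((175 + 157)/(193 + 62) - 309) = (√2*√(2*6))*((175 + 157)/(193 + 62) - 309) = (√2*√12)*(332/255 - 309) = (√2*(2*√3))*(332*(1/255) - 309) = (2*√6)*(332/255 - 309) = (2*√6)*(-78463/255) = -156926*√6/255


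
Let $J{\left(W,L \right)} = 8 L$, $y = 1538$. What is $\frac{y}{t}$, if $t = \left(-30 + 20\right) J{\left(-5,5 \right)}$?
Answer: $- \frac{769}{200} \approx -3.845$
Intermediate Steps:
$t = -400$ ($t = \left(-30 + 20\right) 8 \cdot 5 = \left(-10\right) 40 = -400$)
$\frac{y}{t} = \frac{1538}{-400} = 1538 \left(- \frac{1}{400}\right) = - \frac{769}{200}$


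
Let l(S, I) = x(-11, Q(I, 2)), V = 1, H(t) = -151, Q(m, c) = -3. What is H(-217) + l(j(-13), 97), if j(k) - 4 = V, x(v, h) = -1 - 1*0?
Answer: -152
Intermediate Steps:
x(v, h) = -1 (x(v, h) = -1 + 0 = -1)
j(k) = 5 (j(k) = 4 + 1 = 5)
l(S, I) = -1
H(-217) + l(j(-13), 97) = -151 - 1 = -152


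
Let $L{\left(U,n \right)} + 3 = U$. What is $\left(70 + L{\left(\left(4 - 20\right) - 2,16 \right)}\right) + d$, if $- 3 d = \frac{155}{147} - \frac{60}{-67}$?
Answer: $\frac{1428598}{29547} \approx 48.35$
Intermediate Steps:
$L{\left(U,n \right)} = -3 + U$
$d = - \frac{19205}{29547}$ ($d = - \frac{\frac{155}{147} - \frac{60}{-67}}{3} = - \frac{155 \cdot \frac{1}{147} - - \frac{60}{67}}{3} = - \frac{\frac{155}{147} + \frac{60}{67}}{3} = \left(- \frac{1}{3}\right) \frac{19205}{9849} = - \frac{19205}{29547} \approx -0.64998$)
$\left(70 + L{\left(\left(4 - 20\right) - 2,16 \right)}\right) + d = \left(70 + \left(-3 + \left(\left(4 - 20\right) - 2\right)\right)\right) - \frac{19205}{29547} = \left(70 - 21\right) - \frac{19205}{29547} = 49 - \frac{19205}{29547} = \frac{1428598}{29547}$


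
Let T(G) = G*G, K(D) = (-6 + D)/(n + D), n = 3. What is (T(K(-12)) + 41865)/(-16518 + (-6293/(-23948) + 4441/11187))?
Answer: -11216967869844/4425099114109 ≈ -2.5349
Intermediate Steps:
K(D) = (-6 + D)/(3 + D)
T(G) = G²
(T(K(-12)) + 41865)/(-16518 + (-6293/(-23948) + 4441/11187)) = (((-6 - 12)/(3 - 12))² + 41865)/(-16518 + (-6293/(-23948) + 4441/11187)) = ((-18/(-9))² + 41865)/(-16518 + (-6293*(-1/23948) + 4441*(1/11187))) = ((-⅑*(-18))² + 41865)/(-16518 + (6293/23948 + 4441/11187)) = (2² + 41865)/(-16518 + 176752859/267906276) = (4 + 41865)/(-4425099114109/267906276) = 41869*(-267906276/4425099114109) = -11216967869844/4425099114109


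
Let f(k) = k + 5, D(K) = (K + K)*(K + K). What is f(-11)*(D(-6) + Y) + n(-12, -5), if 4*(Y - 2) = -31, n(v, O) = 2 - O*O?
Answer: -1705/2 ≈ -852.50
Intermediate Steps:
D(K) = 4*K² (D(K) = (2*K)*(2*K) = 4*K²)
f(k) = 5 + k
n(v, O) = 2 - O²
Y = -23/4 (Y = 2 + (¼)*(-31) = 2 - 31/4 = -23/4 ≈ -5.7500)
f(-11)*(D(-6) + Y) + n(-12, -5) = (5 - 11)*(4*(-6)² - 23/4) + (2 - 1*(-5)²) = -6*(4*36 - 23/4) + (2 - 1*25) = -6*(144 - 23/4) + (2 - 25) = -6*553/4 - 23 = -1659/2 - 23 = -1705/2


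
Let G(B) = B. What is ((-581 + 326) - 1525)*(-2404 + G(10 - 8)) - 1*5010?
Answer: 4270550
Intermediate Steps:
((-581 + 326) - 1525)*(-2404 + G(10 - 8)) - 1*5010 = ((-581 + 326) - 1525)*(-2404 + (10 - 8)) - 1*5010 = (-255 - 1525)*(-2404 + 2) - 5010 = -1780*(-2402) - 5010 = 4275560 - 5010 = 4270550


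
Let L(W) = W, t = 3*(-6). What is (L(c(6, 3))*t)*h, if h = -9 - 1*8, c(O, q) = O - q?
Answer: 918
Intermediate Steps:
t = -18
h = -17 (h = -9 - 8 = -17)
(L(c(6, 3))*t)*h = ((6 - 1*3)*(-18))*(-17) = ((6 - 3)*(-18))*(-17) = (3*(-18))*(-17) = -54*(-17) = 918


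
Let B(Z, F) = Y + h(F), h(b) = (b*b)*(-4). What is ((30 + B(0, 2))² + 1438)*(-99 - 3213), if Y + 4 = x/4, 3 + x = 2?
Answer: -5077503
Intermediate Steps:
x = -1 (x = -3 + 2 = -1)
h(b) = -4*b² (h(b) = b²*(-4) = -4*b²)
Y = -17/4 (Y = -4 - 1/4 = -4 - 1*¼ = -4 - ¼ = -17/4 ≈ -4.2500)
B(Z, F) = -17/4 - 4*F²
((30 + B(0, 2))² + 1438)*(-99 - 3213) = ((30 + (-17/4 - 4*2²))² + 1438)*(-99 - 3213) = ((30 + (-17/4 - 4*4))² + 1438)*(-3312) = ((30 + (-17/4 - 16))² + 1438)*(-3312) = ((30 - 81/4)² + 1438)*(-3312) = ((39/4)² + 1438)*(-3312) = (1521/16 + 1438)*(-3312) = (24529/16)*(-3312) = -5077503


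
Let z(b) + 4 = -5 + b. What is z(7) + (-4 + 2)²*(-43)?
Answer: -174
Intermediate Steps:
z(b) = -9 + b (z(b) = -4 + (-5 + b) = -9 + b)
z(7) + (-4 + 2)²*(-43) = (-9 + 7) + (-4 + 2)²*(-43) = -2 + (-2)²*(-43) = -2 + 4*(-43) = -2 - 172 = -174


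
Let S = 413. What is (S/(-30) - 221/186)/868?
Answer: -1159/67270 ≈ -0.017229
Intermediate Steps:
(S/(-30) - 221/186)/868 = (413/(-30) - 221/186)/868 = (413*(-1/30) - 221*1/186)*(1/868) = (-413/30 - 221/186)*(1/868) = -2318/155*1/868 = -1159/67270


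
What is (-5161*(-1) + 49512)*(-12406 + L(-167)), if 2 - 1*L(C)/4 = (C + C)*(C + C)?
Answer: -25074240606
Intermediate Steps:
L(C) = 8 - 16*C**2 (L(C) = 8 - 4*(C + C)*(C + C) = 8 - 4*2*C*2*C = 8 - 16*C**2)
(-5161*(-1) + 49512)*(-12406 + L(-167)) = (-5161*(-1) + 49512)*(-12406 + (8 - 16*(-167)**2)) = (5161 + 49512)*(-12406 + (8 - 16*27889)) = 54673*(-12406 + (8 - 446224)) = 54673*(-12406 - 446216) = 54673*(-458622) = -25074240606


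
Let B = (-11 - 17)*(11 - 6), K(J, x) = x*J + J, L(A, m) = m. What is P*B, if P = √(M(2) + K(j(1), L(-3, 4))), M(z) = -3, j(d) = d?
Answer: -140*√2 ≈ -197.99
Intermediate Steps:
K(J, x) = J + J*x (K(J, x) = J*x + J = J + J*x)
P = √2 (P = √(-3 + 1*(1 + 4)) = √(-3 + 1*5) = √(-3 + 5) = √2 ≈ 1.4142)
B = -140 (B = -28*5 = -140)
P*B = √2*(-140) = -140*√2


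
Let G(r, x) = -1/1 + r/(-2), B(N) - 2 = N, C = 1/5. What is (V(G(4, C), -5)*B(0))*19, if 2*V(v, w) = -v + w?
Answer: -38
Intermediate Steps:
C = ⅕ ≈ 0.20000
B(N) = 2 + N
G(r, x) = -1 - r/2 (G(r, x) = -1*1 + r*(-½) = -1 - r/2)
V(v, w) = w/2 - v/2 (V(v, w) = (-v + w)/2 = (w - v)/2 = w/2 - v/2)
(V(G(4, C), -5)*B(0))*19 = (((½)*(-5) - (-1 - ½*4)/2)*(2 + 0))*19 = ((-5/2 - (-1 - 2)/2)*2)*19 = ((-5/2 - ½*(-3))*2)*19 = ((-5/2 + 3/2)*2)*19 = -1*2*19 = -2*19 = -38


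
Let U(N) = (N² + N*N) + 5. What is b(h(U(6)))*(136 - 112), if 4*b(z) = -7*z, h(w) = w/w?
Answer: -42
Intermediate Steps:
U(N) = 5 + 2*N² (U(N) = (N² + N²) + 5 = 2*N² + 5 = 5 + 2*N²)
h(w) = 1
b(z) = -7*z/4 (b(z) = (-7*z)/4 = -7*z/4)
b(h(U(6)))*(136 - 112) = (-7/4*1)*(136 - 112) = -7/4*24 = -42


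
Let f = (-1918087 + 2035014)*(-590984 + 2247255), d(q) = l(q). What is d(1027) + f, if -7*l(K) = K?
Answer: 1355639593492/7 ≈ 1.9366e+11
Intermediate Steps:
l(K) = -K/7
d(q) = -q/7
f = 193662799217 (f = 116927*1656271 = 193662799217)
d(1027) + f = -⅐*1027 + 193662799217 = -1027/7 + 193662799217 = 1355639593492/7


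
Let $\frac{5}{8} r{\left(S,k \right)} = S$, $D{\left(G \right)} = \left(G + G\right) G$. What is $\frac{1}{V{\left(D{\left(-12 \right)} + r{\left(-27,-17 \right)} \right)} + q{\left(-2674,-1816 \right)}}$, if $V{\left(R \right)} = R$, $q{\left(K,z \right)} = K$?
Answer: $- \frac{5}{12146} \approx -0.00041166$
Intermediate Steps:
$D{\left(G \right)} = 2 G^{2}$ ($D{\left(G \right)} = 2 G G = 2 G^{2}$)
$r{\left(S,k \right)} = \frac{8 S}{5}$
$\frac{1}{V{\left(D{\left(-12 \right)} + r{\left(-27,-17 \right)} \right)} + q{\left(-2674,-1816 \right)}} = \frac{1}{\left(2 \left(-12\right)^{2} + \frac{8}{5} \left(-27\right)\right) - 2674} = \frac{1}{\left(2 \cdot 144 - \frac{216}{5}\right) - 2674} = \frac{1}{\left(288 - \frac{216}{5}\right) - 2674} = \frac{1}{\frac{1224}{5} - 2674} = \frac{1}{- \frac{12146}{5}} = - \frac{5}{12146}$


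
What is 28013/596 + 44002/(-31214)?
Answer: 424086295/9301772 ≈ 45.592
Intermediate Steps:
28013/596 + 44002/(-31214) = 28013*(1/596) + 44002*(-1/31214) = 28013/596 - 22001/15607 = 424086295/9301772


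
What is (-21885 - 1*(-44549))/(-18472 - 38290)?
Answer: -11332/28381 ≈ -0.39928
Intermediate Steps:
(-21885 - 1*(-44549))/(-18472 - 38290) = (-21885 + 44549)/(-56762) = 22664*(-1/56762) = -11332/28381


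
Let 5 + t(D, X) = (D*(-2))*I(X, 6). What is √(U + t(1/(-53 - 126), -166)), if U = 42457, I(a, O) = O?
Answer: 14*√6939830/179 ≈ 206.04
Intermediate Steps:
t(D, X) = -5 - 12*D (t(D, X) = -5 + (D*(-2))*6 = -5 - 2*D*6 = -5 - 12*D)
√(U + t(1/(-53 - 126), -166)) = √(42457 + (-5 - 12/(-53 - 126))) = √(42457 + (-5 - 12/(-179))) = √(42457 + (-5 - 12*(-1/179))) = √(42457 + (-5 + 12/179)) = √(42457 - 883/179) = √(7598920/179) = 14*√6939830/179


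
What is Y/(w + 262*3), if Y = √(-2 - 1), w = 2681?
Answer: I*√3/3467 ≈ 0.00049958*I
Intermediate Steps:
Y = I*√3 (Y = √(-3) = I*√3 ≈ 1.732*I)
Y/(w + 262*3) = (I*√3)/(2681 + 262*3) = (I*√3)/(2681 + 786) = (I*√3)/3467 = I*√3/3467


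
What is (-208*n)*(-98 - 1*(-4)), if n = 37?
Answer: 723424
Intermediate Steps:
(-208*n)*(-98 - 1*(-4)) = (-208*37)*(-98 - 1*(-4)) = -7696*(-98 + 4) = -7696*(-94) = 723424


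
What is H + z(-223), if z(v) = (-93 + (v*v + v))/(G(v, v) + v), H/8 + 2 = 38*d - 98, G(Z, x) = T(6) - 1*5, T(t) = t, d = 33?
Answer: 666697/74 ≈ 9009.4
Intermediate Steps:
G(Z, x) = 1 (G(Z, x) = 6 - 1*5 = 6 - 5 = 1)
H = 9232 (H = -16 + 8*(38*33 - 98) = -16 + 8*(1254 - 98) = -16 + 8*1156 = -16 + 9248 = 9232)
z(v) = (-93 + v + v²)/(1 + v) (z(v) = (-93 + (v*v + v))/(1 + v) = (-93 + (v² + v))/(1 + v) = (-93 + (v + v²))/(1 + v) = (-93 + v + v²)/(1 + v))
H + z(-223) = 9232 + (-93 - 223 + (-223)²)/(1 - 223) = 9232 + (-93 - 223 + 49729)/(-222) = 9232 - 1/222*49413 = 9232 - 16471/74 = 666697/74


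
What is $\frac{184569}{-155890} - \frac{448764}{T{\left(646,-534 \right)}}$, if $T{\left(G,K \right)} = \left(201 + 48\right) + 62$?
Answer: $- \frac{588363201}{407410} \approx -1444.2$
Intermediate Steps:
$T{\left(G,K \right)} = 311$ ($T{\left(G,K \right)} = 249 + 62 = 311$)
$\frac{184569}{-155890} - \frac{448764}{T{\left(646,-534 \right)}} = \frac{184569}{-155890} - \frac{448764}{311} = 184569 \left(- \frac{1}{155890}\right) - \frac{448764}{311} = - \frac{1551}{1310} - \frac{448764}{311} = - \frac{588363201}{407410}$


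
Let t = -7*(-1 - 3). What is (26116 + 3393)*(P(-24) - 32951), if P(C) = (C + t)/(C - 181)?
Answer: -199332085131/205 ≈ -9.7235e+8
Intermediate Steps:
t = 28 (t = -7*(-4) = 28)
P(C) = (28 + C)/(-181 + C) (P(C) = (C + 28)/(C - 181) = (28 + C)/(-181 + C))
(26116 + 3393)*(P(-24) - 32951) = (26116 + 3393)*((28 - 24)/(-181 - 24) - 32951) = 29509*(4/(-205) - 32951) = 29509*(-1/205*4 - 32951) = 29509*(-4/205 - 32951) = 29509*(-6754959/205) = -199332085131/205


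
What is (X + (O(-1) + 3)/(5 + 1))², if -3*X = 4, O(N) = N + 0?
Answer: 1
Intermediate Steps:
O(N) = N
X = -4/3 (X = -⅓*4 = -4/3 ≈ -1.3333)
(X + (O(-1) + 3)/(5 + 1))² = (-4/3 + (-1 + 3)/(5 + 1))² = (-4/3 + 2/6)² = (-4/3 + 2*(⅙))² = (-4/3 + ⅓)² = (-1)² = 1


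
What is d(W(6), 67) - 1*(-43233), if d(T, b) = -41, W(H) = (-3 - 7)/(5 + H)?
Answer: 43192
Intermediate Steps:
W(H) = -10/(5 + H)
d(W(6), 67) - 1*(-43233) = -41 - 1*(-43233) = -41 + 43233 = 43192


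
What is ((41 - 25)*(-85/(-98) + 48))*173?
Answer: 6627976/49 ≈ 1.3526e+5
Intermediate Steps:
((41 - 25)*(-85/(-98) + 48))*173 = (16*(-85*(-1/98) + 48))*173 = (16*(85/98 + 48))*173 = (16*(4789/98))*173 = (38312/49)*173 = 6627976/49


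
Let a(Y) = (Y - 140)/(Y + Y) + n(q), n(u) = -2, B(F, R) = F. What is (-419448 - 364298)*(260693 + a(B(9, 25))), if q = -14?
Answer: -1838788421011/9 ≈ -2.0431e+11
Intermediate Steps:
a(Y) = -2 + (-140 + Y)/(2*Y) (a(Y) = (Y - 140)/(Y + Y) - 2 = (-140 + Y)/((2*Y)) - 2 = (-140 + Y)*(1/(2*Y)) - 2 = (-140 + Y)/(2*Y) - 2 = -2 + (-140 + Y)/(2*Y))
(-419448 - 364298)*(260693 + a(B(9, 25))) = (-419448 - 364298)*(260693 + (-3/2 - 70/9)) = -783746*(260693 + (-3/2 - 70*⅑)) = -783746*(260693 + (-3/2 - 70/9)) = -783746*(260693 - 167/18) = -783746*4692307/18 = -1838788421011/9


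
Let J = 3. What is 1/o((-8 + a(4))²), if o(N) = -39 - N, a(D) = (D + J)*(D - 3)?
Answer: -1/40 ≈ -0.025000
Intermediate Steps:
a(D) = (-3 + D)*(3 + D) (a(D) = (D + 3)*(D - 3) = (3 + D)*(-3 + D) = (-3 + D)*(3 + D))
1/o((-8 + a(4))²) = 1/(-39 - (-8 + (-9 + 4²))²) = 1/(-39 - (-8 + (-9 + 16))²) = 1/(-39 - (-8 + 7)²) = 1/(-39 - 1*(-1)²) = 1/(-39 - 1*1) = 1/(-39 - 1) = 1/(-40) = -1/40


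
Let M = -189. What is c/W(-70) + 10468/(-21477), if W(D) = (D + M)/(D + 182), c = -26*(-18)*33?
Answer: -5307439924/794649 ≈ -6679.0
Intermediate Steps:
c = 15444 (c = 468*33 = 15444)
W(D) = (-189 + D)/(182 + D) (W(D) = (D - 189)/(D + 182) = (-189 + D)/(182 + D))
c/W(-70) + 10468/(-21477) = 15444/(((-189 - 70)/(182 - 70))) + 10468/(-21477) = 15444/((-259/112)) + 10468*(-1/21477) = 15444/(((1/112)*(-259))) - 10468/21477 = 15444/(-37/16) - 10468/21477 = 15444*(-16/37) - 10468/21477 = -247104/37 - 10468/21477 = -5307439924/794649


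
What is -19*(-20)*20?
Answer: 7600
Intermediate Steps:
-19*(-20)*20 = 380*20 = 7600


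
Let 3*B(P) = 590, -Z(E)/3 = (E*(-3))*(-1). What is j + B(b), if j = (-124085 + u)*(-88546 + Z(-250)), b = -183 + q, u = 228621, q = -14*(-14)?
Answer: -27063115378/3 ≈ -9.0210e+9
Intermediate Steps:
q = 196
Z(E) = -9*E (Z(E) = -3*E*(-3)*(-1) = -3*(-3*E)*(-1) = -9*E)
b = 13 (b = -183 + 196 = 13)
B(P) = 590/3 (B(P) = (⅓)*590 = 590/3)
j = -9021038656 (j = (-124085 + 228621)*(-88546 - 9*(-250)) = 104536*(-88546 + 2250) = 104536*(-86296) = -9021038656)
j + B(b) = -9021038656 + 590/3 = -27063115378/3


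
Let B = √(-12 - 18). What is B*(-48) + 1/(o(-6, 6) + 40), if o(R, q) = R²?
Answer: 1/76 - 48*I*√30 ≈ 0.013158 - 262.91*I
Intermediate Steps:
B = I*√30 (B = √(-30) = I*√30 ≈ 5.4772*I)
B*(-48) + 1/(o(-6, 6) + 40) = (I*√30)*(-48) + 1/((-6)² + 40) = -48*I*√30 + 1/(36 + 40) = -48*I*√30 + 1/76 = 1/76 - 48*I*√30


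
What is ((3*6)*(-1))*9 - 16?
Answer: -178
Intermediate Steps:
((3*6)*(-1))*9 - 16 = (18*(-1))*9 - 16 = -18*9 - 16 = -162 - 16 = -178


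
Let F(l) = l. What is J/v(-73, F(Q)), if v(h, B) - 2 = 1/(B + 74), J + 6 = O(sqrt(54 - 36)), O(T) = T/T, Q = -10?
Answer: -320/129 ≈ -2.4806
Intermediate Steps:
O(T) = 1
J = -5 (J = -6 + 1 = -5)
v(h, B) = 2 + 1/(74 + B) (v(h, B) = 2 + 1/(B + 74) = 2 + 1/(74 + B))
J/v(-73, F(Q)) = -5*(74 - 10)/(149 + 2*(-10)) = -5*64/(149 - 20) = -5/((1/64)*129) = -5/129/64 = -5*64/129 = -320/129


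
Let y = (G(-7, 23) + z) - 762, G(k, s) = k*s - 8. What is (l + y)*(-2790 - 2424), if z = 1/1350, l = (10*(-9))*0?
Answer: 1092201781/225 ≈ 4.8542e+6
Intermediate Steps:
l = 0 (l = -90*0 = 0)
z = 1/1350 ≈ 0.00074074
G(k, s) = -8 + k*s
y = -1256849/1350 (y = ((-8 - 7*23) + 1/1350) - 762 = ((-8 - 161) + 1/1350) - 762 = (-169 + 1/1350) - 762 = -228149/1350 - 762 = -1256849/1350 ≈ -931.00)
(l + y)*(-2790 - 2424) = (0 - 1256849/1350)*(-2790 - 2424) = -1256849/1350*(-5214) = 1092201781/225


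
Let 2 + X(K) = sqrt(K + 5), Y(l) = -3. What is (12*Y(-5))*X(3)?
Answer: 72 - 72*sqrt(2) ≈ -29.823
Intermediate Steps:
X(K) = -2 + sqrt(5 + K) (X(K) = -2 + sqrt(K + 5) = -2 + sqrt(5 + K))
(12*Y(-5))*X(3) = (12*(-3))*(-2 + sqrt(5 + 3)) = -36*(-2 + sqrt(8)) = -36*(-2 + 2*sqrt(2)) = 72 - 72*sqrt(2)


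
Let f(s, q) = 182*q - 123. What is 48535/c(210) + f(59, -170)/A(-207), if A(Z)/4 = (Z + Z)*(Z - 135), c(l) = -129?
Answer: -9163967149/24353136 ≈ -376.29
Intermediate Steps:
f(s, q) = -123 + 182*q
A(Z) = 8*Z*(-135 + Z) (A(Z) = 4*((Z + Z)*(Z - 135)) = 4*((2*Z)*(-135 + Z)) = 4*(2*Z*(-135 + Z)) = 8*Z*(-135 + Z))
48535/c(210) + f(59, -170)/A(-207) = 48535/(-129) + (-123 + 182*(-170))/((8*(-207)*(-135 - 207))) = 48535*(-1/129) + (-123 - 30940)/((8*(-207)*(-342))) = -48535/129 - 31063/566352 = -9163967149/24353136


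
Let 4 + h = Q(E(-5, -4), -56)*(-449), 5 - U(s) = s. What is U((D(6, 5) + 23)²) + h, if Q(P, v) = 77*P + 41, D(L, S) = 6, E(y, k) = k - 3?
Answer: 222762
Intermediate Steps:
E(y, k) = -3 + k
U(s) = 5 - s
Q(P, v) = 41 + 77*P
h = 223598 (h = -4 + (41 + 77*(-3 - 4))*(-449) = -4 + (41 + 77*(-7))*(-449) = -4 + (41 - 539)*(-449) = -4 - 498*(-449) = -4 + 223602 = 223598)
U((D(6, 5) + 23)²) + h = (5 - (6 + 23)²) + 223598 = (5 - 1*29²) + 223598 = (5 - 1*841) + 223598 = (5 - 841) + 223598 = -836 + 223598 = 222762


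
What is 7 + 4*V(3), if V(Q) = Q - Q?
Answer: 7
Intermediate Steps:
V(Q) = 0
7 + 4*V(3) = 7 + 4*0 = 7 + 0 = 7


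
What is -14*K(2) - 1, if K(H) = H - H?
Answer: -1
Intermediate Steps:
K(H) = 0
-14*K(2) - 1 = -14*0 - 1 = 0 - 1 = -1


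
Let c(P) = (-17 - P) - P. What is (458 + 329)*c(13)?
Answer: -33841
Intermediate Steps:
c(P) = -17 - 2*P
(458 + 329)*c(13) = (458 + 329)*(-17 - 2*13) = 787*(-17 - 26) = 787*(-43) = -33841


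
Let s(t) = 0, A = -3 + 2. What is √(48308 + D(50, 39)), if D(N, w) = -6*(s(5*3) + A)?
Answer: 7*√986 ≈ 219.80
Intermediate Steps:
A = -1
D(N, w) = 6 (D(N, w) = -6*(0 - 1) = -6*(-1) = 6)
√(48308 + D(50, 39)) = √(48308 + 6) = √48314 = 7*√986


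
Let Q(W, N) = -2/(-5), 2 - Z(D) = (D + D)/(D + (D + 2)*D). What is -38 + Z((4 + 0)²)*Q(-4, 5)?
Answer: -3538/95 ≈ -37.242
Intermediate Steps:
Z(D) = 2 - 2*D/(D + D*(2 + D)) (Z(D) = 2 - (D + D)/(D + (D + 2)*D) = 2 - 2*D/(D + (2 + D)*D) = 2 - 2*D/(D + D*(2 + D)))
Q(W, N) = ⅖ (Q(W, N) = -2*(-⅕) = ⅖)
-38 + Z((4 + 0)²)*Q(-4, 5) = -38 + (2*(2 + (4 + 0)²)/(3 + (4 + 0)²))*(⅖) = -38 + (2*(2 + 4²)/(3 + 4²))*(⅖) = -38 + (2*(2 + 16)/(3 + 16))*(⅖) = -38 + (2*18/19)*(⅖) = -38 + (2*(1/19)*18)*(⅖) = -38 + (36/19)*(⅖) = -38 + 72/95 = -3538/95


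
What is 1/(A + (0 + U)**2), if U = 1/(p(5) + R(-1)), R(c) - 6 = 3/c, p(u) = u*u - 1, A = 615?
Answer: 729/448336 ≈ 0.0016260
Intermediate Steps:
p(u) = -1 + u**2 (p(u) = u**2 - 1 = -1 + u**2)
R(c) = 6 + 3/c
U = 1/27 (U = 1/((-1 + 5**2) + (6 + 3/(-1))) = 1/((-1 + 25) + (6 + 3*(-1))) = 1/(24 + (6 - 3)) = 1/(24 + 3) = 1/27 ≈ 0.037037)
1/(A + (0 + U)**2) = 1/(615 + (0 + 1/27)**2) = 1/(615 + (1/27)**2) = 1/(615 + 1/729) = 1/(448336/729) = 729/448336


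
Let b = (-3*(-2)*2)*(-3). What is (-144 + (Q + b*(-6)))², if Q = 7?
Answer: 6241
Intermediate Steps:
b = -36 (b = (6*2)*(-3) = 12*(-3) = -36)
(-144 + (Q + b*(-6)))² = (-144 + (7 - 36*(-6)))² = (-144 + (7 + 216))² = (-144 + 223)² = 79² = 6241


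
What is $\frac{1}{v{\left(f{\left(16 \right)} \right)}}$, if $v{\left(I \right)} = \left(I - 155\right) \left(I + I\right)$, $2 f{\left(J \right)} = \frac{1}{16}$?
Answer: $- \frac{512}{4959} \approx -0.10325$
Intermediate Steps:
$f{\left(J \right)} = \frac{1}{32}$ ($f{\left(J \right)} = \frac{1}{2 \cdot 16} = \frac{1}{2} \cdot \frac{1}{16} = \frac{1}{32}$)
$v{\left(I \right)} = 2 I \left(-155 + I\right)$ ($v{\left(I \right)} = \left(-155 + I\right) 2 I = 2 I \left(-155 + I\right)$)
$\frac{1}{v{\left(f{\left(16 \right)} \right)}} = \frac{1}{2 \cdot \frac{1}{32} \left(-155 + \frac{1}{32}\right)} = \frac{1}{2 \cdot \frac{1}{32} \left(- \frac{4959}{32}\right)} = \frac{1}{- \frac{4959}{512}} = - \frac{512}{4959}$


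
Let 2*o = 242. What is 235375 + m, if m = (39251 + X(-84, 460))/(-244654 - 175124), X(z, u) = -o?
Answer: 49402603810/209889 ≈ 2.3538e+5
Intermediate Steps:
o = 121 (o = (1/2)*242 = 121)
X(z, u) = -121 (X(z, u) = -1*121 = -121)
m = -19565/209889 (m = (39251 - 121)/(-244654 - 175124) = 39130/(-419778) = 39130*(-1/419778) = -19565/209889 ≈ -0.093216)
235375 + m = 235375 - 19565/209889 = 49402603810/209889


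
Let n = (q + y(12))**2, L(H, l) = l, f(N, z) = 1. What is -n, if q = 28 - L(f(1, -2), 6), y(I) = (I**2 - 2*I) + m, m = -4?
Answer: -19044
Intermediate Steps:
y(I) = -4 + I**2 - 2*I (y(I) = (I**2 - 2*I) - 4 = -4 + I**2 - 2*I)
q = 22 (q = 28 - 1*6 = 28 - 6 = 22)
n = 19044 (n = (22 + (-4 + 12**2 - 2*12))**2 = (22 + (-4 + 144 - 24))**2 = (22 + 116)**2 = 138**2 = 19044)
-n = -1*19044 = -19044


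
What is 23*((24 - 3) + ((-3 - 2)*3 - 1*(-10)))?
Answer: 368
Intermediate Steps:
23*((24 - 3) + ((-3 - 2)*3 - 1*(-10))) = 23*(21 + (-5*3 + 10)) = 23*(21 + (-15 + 10)) = 23*(21 - 5) = 23*16 = 368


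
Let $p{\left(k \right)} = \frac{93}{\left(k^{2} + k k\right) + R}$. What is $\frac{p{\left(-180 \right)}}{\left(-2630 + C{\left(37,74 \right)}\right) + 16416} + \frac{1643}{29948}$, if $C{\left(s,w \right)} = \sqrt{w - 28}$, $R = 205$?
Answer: $\frac{3383064986512859}{61665148245587500} - \frac{31 \sqrt{46}}{4118148006250} \approx 0.054862$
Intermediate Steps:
$C{\left(s,w \right)} = \sqrt{-28 + w}$
$p{\left(k \right)} = \frac{93}{205 + 2 k^{2}}$ ($p{\left(k \right)} = \frac{93}{\left(k^{2} + k k\right) + 205} = \frac{93}{\left(k^{2} + k^{2}\right) + 205} = \frac{93}{2 k^{2} + 205} = \frac{93}{205 + 2 k^{2}}$)
$\frac{p{\left(-180 \right)}}{\left(-2630 + C{\left(37,74 \right)}\right) + 16416} + \frac{1643}{29948} = \frac{93 \frac{1}{205 + 2 \left(-180\right)^{2}}}{\left(-2630 + \sqrt{-28 + 74}\right) + 16416} + \frac{1643}{29948} = \frac{93 \frac{1}{205 + 2 \cdot 32400}}{\left(-2630 + \sqrt{46}\right) + 16416} + 1643 \cdot \frac{1}{29948} = \frac{93 \frac{1}{205 + 64800}}{13786 + \sqrt{46}} + \frac{1643}{29948} = \frac{93 \cdot \frac{1}{65005}}{13786 + \sqrt{46}} + \frac{1643}{29948} = \frac{93}{65005 \left(13786 + \sqrt{46}\right)} + \frac{1643}{29948} = \frac{1643}{29948} + \frac{93}{65005 \left(13786 + \sqrt{46}\right)}$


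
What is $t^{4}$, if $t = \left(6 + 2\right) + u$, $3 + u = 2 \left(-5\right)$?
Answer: $625$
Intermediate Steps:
$u = -13$ ($u = -3 + 2 \left(-5\right) = -3 - 10 = -13$)
$t = -5$ ($t = \left(6 + 2\right) - 13 = 8 - 13 = -5$)
$t^{4} = \left(-5\right)^{4} = 625$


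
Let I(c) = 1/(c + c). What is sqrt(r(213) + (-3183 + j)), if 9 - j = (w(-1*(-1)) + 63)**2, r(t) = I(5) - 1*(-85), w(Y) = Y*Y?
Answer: I*sqrt(718490)/10 ≈ 84.764*I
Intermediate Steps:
I(c) = 1/(2*c)
w(Y) = Y**2
r(t) = 851/10 (r(t) = (1/2)/5 - 1*(-85) = (1/2)*(1/5) + 85 = 1/10 + 85 = 851/10)
j = -4087 (j = 9 - ((-1*(-1))**2 + 63)**2 = 9 - (1**2 + 63)**2 = 9 - (1 + 63)**2 = 9 - 1*64**2 = 9 - 1*4096 = 9 - 4096 = -4087)
sqrt(r(213) + (-3183 + j)) = sqrt(851/10 + (-3183 - 4087)) = sqrt(851/10 - 7270) = sqrt(-71849/10) = I*sqrt(718490)/10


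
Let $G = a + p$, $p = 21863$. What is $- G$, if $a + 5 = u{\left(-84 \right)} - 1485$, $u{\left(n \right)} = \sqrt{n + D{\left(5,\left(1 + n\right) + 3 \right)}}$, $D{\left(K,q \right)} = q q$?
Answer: $-20373 - 2 \sqrt{1579} \approx -20452.0$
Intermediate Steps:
$D{\left(K,q \right)} = q^{2}$
$u{\left(n \right)} = \sqrt{n + \left(4 + n\right)^{2}}$ ($u{\left(n \right)} = \sqrt{n + \left(\left(1 + n\right) + 3\right)^{2}} = \sqrt{n + \left(4 + n\right)^{2}}$)
$a = -1490 + 2 \sqrt{1579}$ ($a = -5 + \left(\sqrt{-84 + \left(4 - 84\right)^{2}} - 1485\right) = -5 - \left(1485 - \sqrt{-84 + \left(-80\right)^{2}}\right) = -5 - \left(1485 - \sqrt{-84 + 6400}\right) = -5 - \left(1485 - \sqrt{6316}\right) = -5 - \left(1485 - 2 \sqrt{1579}\right) = -1490 + 2 \sqrt{1579} \approx -1410.5$)
$G = 20373 + 2 \sqrt{1579}$ ($G = \left(-1490 + 2 \sqrt{1579}\right) + 21863 = 20373 + 2 \sqrt{1579} \approx 20452.0$)
$- G = - (20373 + 2 \sqrt{1579}) = -20373 - 2 \sqrt{1579}$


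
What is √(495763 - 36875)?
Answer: 2*√114722 ≈ 677.41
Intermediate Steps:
√(495763 - 36875) = √458888 = 2*√114722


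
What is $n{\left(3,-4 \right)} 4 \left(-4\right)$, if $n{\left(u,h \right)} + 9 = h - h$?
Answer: $144$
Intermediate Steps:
$n{\left(u,h \right)} = -9$ ($n{\left(u,h \right)} = -9 + \left(h - h\right) = -9 + 0 = -9$)
$n{\left(3,-4 \right)} 4 \left(-4\right) = \left(-9\right) 4 \left(-4\right) = \left(-36\right) \left(-4\right) = 144$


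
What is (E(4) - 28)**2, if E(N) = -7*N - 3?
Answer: 3481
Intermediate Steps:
E(N) = -3 - 7*N
(E(4) - 28)**2 = ((-3 - 7*4) - 28)**2 = ((-3 - 28) - 28)**2 = (-31 - 28)**2 = (-59)**2 = 3481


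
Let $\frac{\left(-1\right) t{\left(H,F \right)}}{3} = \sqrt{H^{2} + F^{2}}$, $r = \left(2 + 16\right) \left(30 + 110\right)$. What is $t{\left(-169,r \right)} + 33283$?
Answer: $33283 - 3 \sqrt{6378961} \approx 25706.0$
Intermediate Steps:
$r = 2520$ ($r = 18 \cdot 140 = 2520$)
$t{\left(H,F \right)} = - 3 \sqrt{F^{2} + H^{2}}$ ($t{\left(H,F \right)} = - 3 \sqrt{H^{2} + F^{2}} = - 3 \sqrt{F^{2} + H^{2}}$)
$t{\left(-169,r \right)} + 33283 = - 3 \sqrt{2520^{2} + \left(-169\right)^{2}} + 33283 = - 3 \sqrt{6350400 + 28561} + 33283 = - 3 \sqrt{6378961} + 33283 = 33283 - 3 \sqrt{6378961}$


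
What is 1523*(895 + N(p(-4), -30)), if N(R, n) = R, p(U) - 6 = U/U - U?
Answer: 1379838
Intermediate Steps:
p(U) = 7 - U (p(U) = 6 + (U/U - U) = 6 + (1 - U) = 7 - U)
1523*(895 + N(p(-4), -30)) = 1523*(895 + (7 - 1*(-4))) = 1523*(895 + (7 + 4)) = 1523*(895 + 11) = 1523*906 = 1379838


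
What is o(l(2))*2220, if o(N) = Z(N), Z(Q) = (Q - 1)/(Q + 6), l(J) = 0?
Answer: -370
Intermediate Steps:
Z(Q) = (-1 + Q)/(6 + Q)
o(N) = (-1 + N)/(6 + N)
o(l(2))*2220 = ((-1 + 0)/(6 + 0))*2220 = (-1/6)*2220 = ((⅙)*(-1))*2220 = -⅙*2220 = -370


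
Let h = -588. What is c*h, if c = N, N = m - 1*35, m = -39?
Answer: 43512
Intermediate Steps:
N = -74 (N = -39 - 1*35 = -39 - 35 = -74)
c = -74
c*h = -74*(-588) = 43512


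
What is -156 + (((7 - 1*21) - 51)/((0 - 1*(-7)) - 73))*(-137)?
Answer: -19201/66 ≈ -290.92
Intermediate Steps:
-156 + (((7 - 1*21) - 51)/((0 - 1*(-7)) - 73))*(-137) = -156 + (((7 - 21) - 51)/((0 + 7) - 73))*(-137) = -156 + ((-14 - 51)/(7 - 73))*(-137) = -156 - 65/(-66)*(-137) = -156 - 65*(-1/66)*(-137) = -156 + (65/66)*(-137) = -156 - 8905/66 = -19201/66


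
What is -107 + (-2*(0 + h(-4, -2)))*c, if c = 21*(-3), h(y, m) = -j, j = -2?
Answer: 145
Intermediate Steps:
h(y, m) = 2 (h(y, m) = -1*(-2) = 2)
c = -63
-107 + (-2*(0 + h(-4, -2)))*c = -107 - 2*(0 + 2)*(-63) = -107 - 2*2*(-63) = -107 - 4*(-63) = -107 + 252 = 145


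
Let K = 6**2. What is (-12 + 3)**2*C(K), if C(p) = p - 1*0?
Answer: 2916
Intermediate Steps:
K = 36
C(p) = p (C(p) = p + 0 = p)
(-12 + 3)**2*C(K) = (-12 + 3)**2*36 = (-9)**2*36 = 81*36 = 2916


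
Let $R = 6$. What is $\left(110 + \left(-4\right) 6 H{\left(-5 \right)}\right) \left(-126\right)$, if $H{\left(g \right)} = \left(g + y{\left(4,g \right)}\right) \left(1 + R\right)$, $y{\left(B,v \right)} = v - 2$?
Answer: $-267876$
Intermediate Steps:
$y{\left(B,v \right)} = -2 + v$ ($y{\left(B,v \right)} = v - 2 = -2 + v$)
$H{\left(g \right)} = -14 + 14 g$ ($H{\left(g \right)} = \left(g + \left(-2 + g\right)\right) \left(1 + 6\right) = \left(-2 + 2 g\right) 7 = -14 + 14 g$)
$\left(110 + \left(-4\right) 6 H{\left(-5 \right)}\right) \left(-126\right) = \left(110 + \left(-4\right) 6 \left(-14 + 14 \left(-5\right)\right)\right) \left(-126\right) = \left(110 - 24 \left(-14 - 70\right)\right) \left(-126\right) = \left(110 - -2016\right) \left(-126\right) = \left(110 + 2016\right) \left(-126\right) = 2126 \left(-126\right) = -267876$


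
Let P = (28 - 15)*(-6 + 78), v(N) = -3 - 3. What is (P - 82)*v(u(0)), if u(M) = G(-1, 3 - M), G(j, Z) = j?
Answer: -5124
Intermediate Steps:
u(M) = -1
v(N) = -6
P = 936 (P = 13*72 = 936)
(P - 82)*v(u(0)) = (936 - 82)*(-6) = 854*(-6) = -5124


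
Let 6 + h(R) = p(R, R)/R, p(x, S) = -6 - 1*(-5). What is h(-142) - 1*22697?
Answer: -3223825/142 ≈ -22703.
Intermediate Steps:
p(x, S) = -1 (p(x, S) = -6 + 5 = -1)
h(R) = -6 - 1/R
h(-142) - 1*22697 = (-6 - 1/(-142)) - 1*22697 = (-6 - 1*(-1/142)) - 22697 = (-6 + 1/142) - 22697 = -851/142 - 22697 = -3223825/142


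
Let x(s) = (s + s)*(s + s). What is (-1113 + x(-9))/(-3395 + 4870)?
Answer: -789/1475 ≈ -0.53491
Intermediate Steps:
x(s) = 4*s**2 (x(s) = (2*s)*(2*s) = 4*s**2)
(-1113 + x(-9))/(-3395 + 4870) = (-1113 + 4*(-9)**2)/(-3395 + 4870) = (-1113 + 4*81)/1475 = (-1113 + 324)*(1/1475) = -789*1/1475 = -789/1475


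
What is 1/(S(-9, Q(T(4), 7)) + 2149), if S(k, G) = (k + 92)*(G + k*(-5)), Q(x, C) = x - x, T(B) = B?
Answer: 1/5884 ≈ 0.00016995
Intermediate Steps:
Q(x, C) = 0
S(k, G) = (92 + k)*(G - 5*k)
1/(S(-9, Q(T(4), 7)) + 2149) = 1/((-460*(-9) - 5*(-9)**2 + 92*0 + 0*(-9)) + 2149) = 1/((4140 - 5*81 + 0 + 0) + 2149) = 1/((4140 - 405 + 0 + 0) + 2149) = 1/(3735 + 2149) = 1/5884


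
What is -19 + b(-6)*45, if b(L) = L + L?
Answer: -559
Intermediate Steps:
b(L) = 2*L
-19 + b(-6)*45 = -19 + (2*(-6))*45 = -19 - 12*45 = -19 - 540 = -559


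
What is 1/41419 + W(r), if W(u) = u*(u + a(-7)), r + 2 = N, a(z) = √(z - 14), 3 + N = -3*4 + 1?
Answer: 10603265/41419 - 16*I*√21 ≈ 256.0 - 73.321*I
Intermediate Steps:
N = -14 (N = -3 + (-3*4 + 1) = -3 + (-12 + 1) = -3 - 11 = -14)
a(z) = √(-14 + z)
r = -16 (r = -2 - 14 = -16)
W(u) = u*(u + I*√21) (W(u) = u*(u + √(-14 - 7)) = u*(u + √(-21)) = u*(u + I*√21))
1/41419 + W(r) = 1/41419 - 16*(-16 + I*√21) = 1/41419 + (256 - 16*I*√21) = 10603265/41419 - 16*I*√21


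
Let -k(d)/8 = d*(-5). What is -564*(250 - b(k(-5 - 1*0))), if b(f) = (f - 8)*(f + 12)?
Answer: 21913656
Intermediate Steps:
k(d) = 40*d (k(d) = -8*d*(-5) = -(-40)*d = 40*d)
b(f) = (-8 + f)*(12 + f)
-564*(250 - b(k(-5 - 1*0))) = -564*(250 - (-96 + (40*(-5 - 1*0))² + 4*(40*(-5 - 1*0)))) = -564*(250 - (-96 + (40*(-5 + 0))² + 4*(40*(-5 + 0)))) = -564*(250 - (-96 + (40*(-5))² + 4*(40*(-5)))) = -564*(250 - (-96 + (-200)² + 4*(-200))) = -564*(250 - (-96 + 40000 - 800)) = -564*(250 - 1*39104) = -564*(250 - 39104) = -564*(-38854) = 21913656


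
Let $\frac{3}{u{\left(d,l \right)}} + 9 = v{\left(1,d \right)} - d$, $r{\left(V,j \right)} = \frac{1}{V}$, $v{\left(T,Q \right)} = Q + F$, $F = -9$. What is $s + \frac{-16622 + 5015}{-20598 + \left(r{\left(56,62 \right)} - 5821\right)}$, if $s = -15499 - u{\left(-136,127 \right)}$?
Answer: $- \frac{137575802807}{8876778} \approx -15498.0$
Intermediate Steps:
$v{\left(T,Q \right)} = -9 + Q$ ($v{\left(T,Q \right)} = Q - 9 = -9 + Q$)
$u{\left(d,l \right)} = - \frac{1}{6}$ ($u{\left(d,l \right)} = \frac{3}{-9 + \left(\left(-9 + d\right) - d\right)} = \frac{3}{-9 - 9} = \frac{3}{-18} = 3 \left(- \frac{1}{18}\right) = - \frac{1}{6}$)
$s = - \frac{92993}{6}$ ($s = -15499 - - \frac{1}{6} = -15499 + \frac{1}{6} = - \frac{92993}{6} \approx -15499.0$)
$s + \frac{-16622 + 5015}{-20598 + \left(r{\left(56,62 \right)} - 5821\right)} = - \frac{92993}{6} + \frac{-16622 + 5015}{-20598 + \left(\frac{1}{56} - 5821\right)} = - \frac{92993}{6} - \frac{11607}{-20598 + \left(\frac{1}{56} - 5821\right)} = - \frac{92993}{6} - \frac{11607}{-20598 - \frac{325975}{56}} = - \frac{92993}{6} - \frac{11607}{- \frac{1479463}{56}} = - \frac{92993}{6} - - \frac{649992}{1479463} = - \frac{92993}{6} + \frac{649992}{1479463} = - \frac{137575802807}{8876778}$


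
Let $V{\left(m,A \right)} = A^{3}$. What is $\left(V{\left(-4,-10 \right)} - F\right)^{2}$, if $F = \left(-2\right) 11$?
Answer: $956484$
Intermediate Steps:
$F = -22$
$\left(V{\left(-4,-10 \right)} - F\right)^{2} = \left(\left(-10\right)^{3} - -22\right)^{2} = \left(-1000 + 22\right)^{2} = \left(-978\right)^{2} = 956484$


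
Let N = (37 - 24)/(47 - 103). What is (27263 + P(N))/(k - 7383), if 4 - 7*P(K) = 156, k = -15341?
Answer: -190689/159068 ≈ -1.1988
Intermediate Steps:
N = -13/56 (N = 13/(-56) = 13*(-1/56) = -13/56 ≈ -0.23214)
P(K) = -152/7 (P(K) = 4/7 - ⅐*156 = 4/7 - 156/7 = -152/7)
(27263 + P(N))/(k - 7383) = (27263 - 152/7)/(-15341 - 7383) = (190689/7)/(-22724) = (190689/7)*(-1/22724) = -190689/159068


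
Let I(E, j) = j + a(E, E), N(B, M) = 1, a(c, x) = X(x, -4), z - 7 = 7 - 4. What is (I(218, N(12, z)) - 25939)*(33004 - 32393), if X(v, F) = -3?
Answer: -15849951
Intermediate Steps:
z = 10 (z = 7 + (7 - 4) = 7 + 3 = 10)
a(c, x) = -3
I(E, j) = -3 + j (I(E, j) = j - 3 = -3 + j)
(I(218, N(12, z)) - 25939)*(33004 - 32393) = ((-3 + 1) - 25939)*(33004 - 32393) = (-2 - 25939)*611 = -25941*611 = -15849951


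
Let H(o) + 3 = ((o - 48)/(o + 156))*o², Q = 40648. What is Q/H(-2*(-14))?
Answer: -934904/2029 ≈ -460.77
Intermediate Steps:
H(o) = -3 + o²*(-48 + o)/(156 + o) (H(o) = -3 + ((o - 48)/(o + 156))*o² = -3 + ((-48 + o)/(156 + o))*o² = -3 + o²*(-48 + o)/(156 + o))
Q/H(-2*(-14)) = 40648/(((-468 + (-2*(-14))³ - 48*(-2*(-14))² - (-6)*(-14))/(156 - 2*(-14)))) = 40648/(((-468 + 28³ - 48*28² - 3*28)/(156 + 28))) = 40648/(((-468 + 21952 - 48*784 - 84)/184)) = 40648/(((-468 + 21952 - 37632 - 84)/184)) = 40648/(((1/184)*(-16232))) = 40648/(-2029/23) = 40648*(-23/2029) = -934904/2029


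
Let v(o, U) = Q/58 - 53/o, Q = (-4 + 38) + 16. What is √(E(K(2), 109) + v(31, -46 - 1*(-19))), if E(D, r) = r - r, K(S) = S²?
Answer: I*√685038/899 ≈ 0.92066*I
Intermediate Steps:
Q = 50 (Q = 34 + 16 = 50)
v(o, U) = 25/29 - 53/o (v(o, U) = 50/58 - 53/o = 50*(1/58) - 53/o = 25/29 - 53/o)
E(D, r) = 0
√(E(K(2), 109) + v(31, -46 - 1*(-19))) = √(0 + (25/29 - 53/31)) = √(0 - 762/899) = √(-762/899) = I*√685038/899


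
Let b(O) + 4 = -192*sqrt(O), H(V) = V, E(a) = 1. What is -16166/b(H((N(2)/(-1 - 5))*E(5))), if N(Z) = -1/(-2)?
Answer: 8083/386 - 32332*I*sqrt(3)/193 ≈ 20.94 - 290.16*I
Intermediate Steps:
N(Z) = 1/2 (N(Z) = -1*(-1/2) = 1/2)
b(O) = -4 - 192*sqrt(O)
-16166/b(H((N(2)/(-1 - 5))*E(5))) = -16166/(-4 - 192*sqrt(2)*(I*sqrt(6)/6)/2) = -16166/(-4 - 192*I*sqrt(3)/6) = -16166/(-4 - 32*I*sqrt(3))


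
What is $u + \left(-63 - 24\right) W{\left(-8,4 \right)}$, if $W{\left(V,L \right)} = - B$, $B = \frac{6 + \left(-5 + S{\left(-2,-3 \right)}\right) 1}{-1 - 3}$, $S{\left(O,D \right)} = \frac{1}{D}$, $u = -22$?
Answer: $- \frac{73}{2} \approx -36.5$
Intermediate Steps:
$B = - \frac{1}{6}$ ($B = \frac{6 + \left(-5 + \frac{1}{-3}\right) 1}{-1 - 3} = \frac{6 + \left(-5 - \frac{1}{3}\right) 1}{-4} = \left(6 - \frac{16}{3}\right) \left(- \frac{1}{4}\right) = \frac{2}{3} \left(- \frac{1}{4}\right) = - \frac{1}{6} \approx -0.16667$)
$W{\left(V,L \right)} = \frac{1}{6}$ ($W{\left(V,L \right)} = \left(-1\right) \left(- \frac{1}{6}\right) = \frac{1}{6}$)
$u + \left(-63 - 24\right) W{\left(-8,4 \right)} = -22 + \left(-63 - 24\right) \frac{1}{6} = -22 - \frac{29}{2} = - \frac{73}{2}$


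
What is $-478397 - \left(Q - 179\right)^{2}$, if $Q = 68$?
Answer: $-490718$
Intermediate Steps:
$-478397 - \left(Q - 179\right)^{2} = -478397 - \left(68 - 179\right)^{2} = -478397 - \left(-111\right)^{2} = -478397 - 12321 = -490718$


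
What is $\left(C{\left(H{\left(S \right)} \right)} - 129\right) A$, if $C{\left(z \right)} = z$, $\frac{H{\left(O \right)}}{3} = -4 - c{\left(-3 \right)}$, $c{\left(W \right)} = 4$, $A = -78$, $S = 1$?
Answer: $11934$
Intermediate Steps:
$H{\left(O \right)} = -24$ ($H{\left(O \right)} = 3 \left(-4 - 4\right) = 3 \left(-8\right) = -24$)
$\left(C{\left(H{\left(S \right)} \right)} - 129\right) A = \left(-24 - 129\right) \left(-78\right) = \left(-153\right) \left(-78\right) = 11934$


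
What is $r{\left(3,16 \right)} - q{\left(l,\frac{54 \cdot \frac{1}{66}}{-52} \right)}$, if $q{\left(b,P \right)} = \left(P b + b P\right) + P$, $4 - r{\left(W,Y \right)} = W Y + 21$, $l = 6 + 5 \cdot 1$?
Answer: $- \frac{36973}{572} \approx -64.638$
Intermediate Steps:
$l = 11$ ($l = 6 + 5 = 11$)
$r{\left(W,Y \right)} = -17 - W Y$ ($r{\left(W,Y \right)} = 4 - \left(W Y + 21\right) = 4 - \left(21 + W Y\right) = -17 - W Y$)
$q{\left(b,P \right)} = P + 2 P b$ ($q{\left(b,P \right)} = \left(P b + P b\right) + P = 2 P b + P = P + 2 P b$)
$r{\left(3,16 \right)} - q{\left(l,\frac{54 \cdot \frac{1}{66}}{-52} \right)} = \left(-17 - 3 \cdot 16\right) - \frac{54 \cdot \frac{1}{66}}{-52} \left(1 + 2 \cdot 11\right) = \left(-17 - 48\right) - 54 \cdot \frac{1}{66} \left(- \frac{1}{52}\right) \left(1 + 22\right) = -65 - \frac{9}{11} \left(- \frac{1}{52}\right) 23 = -65 - \left(- \frac{9}{572}\right) 23 = -65 - - \frac{207}{572} = -65 + \frac{207}{572} = - \frac{36973}{572}$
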